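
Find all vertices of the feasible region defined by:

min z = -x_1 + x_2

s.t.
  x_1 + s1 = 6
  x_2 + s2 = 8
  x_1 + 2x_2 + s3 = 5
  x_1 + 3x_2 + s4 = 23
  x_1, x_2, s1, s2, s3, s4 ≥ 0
Each vertex is the intersection of two constraint boundaries that also satisfies all remaining constraints:
  x_1 = 0 and x_2 = 0 → (0, 0)
  x_1 + 2x_2 = 5 and x_2 = 0 → (5, 0)
  x_1 + 2x_2 = 5 and x_1 = 0 → (0, 2.5)

Vertices: (0, 0), (5, 0), (0, 2.5)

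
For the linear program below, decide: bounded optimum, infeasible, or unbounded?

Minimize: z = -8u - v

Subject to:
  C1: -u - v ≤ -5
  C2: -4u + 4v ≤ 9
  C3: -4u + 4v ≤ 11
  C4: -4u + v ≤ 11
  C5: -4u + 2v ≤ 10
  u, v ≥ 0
Feasible point: (2, 3) satisfies every constraint, so the LP is feasible.
Direction d = (1, 0): for each constraint row a, a·d ≤ 0 —
  (-1)(1) + (-1)(0) = -1 ≤ 0
  (-4)(1) + (4)(0) = -4 ≤ 0
  (-4)(1) + (4)(0) = -4 ≤ 0
  (-4)(1) + (1)(0) = -4 ≤ 0
  (-4)(1) + (2)(0) = -4 ≤ 0
and d ≥ 0, so (2, 3) + t·d stays feasible for every t ≥ 0. Along this ray z = -8u - v changes by -8 per unit t, so z → −∞.

Unbounded — the objective can decrease without bound over the feasible region.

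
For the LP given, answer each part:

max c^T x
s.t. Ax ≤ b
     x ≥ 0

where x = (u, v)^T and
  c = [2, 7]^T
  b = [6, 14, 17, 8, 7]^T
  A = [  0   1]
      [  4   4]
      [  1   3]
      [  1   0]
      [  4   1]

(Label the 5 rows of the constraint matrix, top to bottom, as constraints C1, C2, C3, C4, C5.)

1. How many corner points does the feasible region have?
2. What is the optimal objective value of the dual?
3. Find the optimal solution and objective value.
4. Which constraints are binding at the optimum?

1. 4
2. 24.5 (by strong duality, equal to the primal optimum)
3. u = 0, v = 3.5, z = 24.5
4. C2, u ≥ 0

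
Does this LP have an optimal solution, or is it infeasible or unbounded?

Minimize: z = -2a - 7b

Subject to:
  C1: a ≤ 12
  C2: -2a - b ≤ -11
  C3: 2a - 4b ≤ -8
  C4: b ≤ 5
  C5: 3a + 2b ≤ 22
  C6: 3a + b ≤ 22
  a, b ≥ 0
The point (4, 5) satisfies every constraint, so the LP is feasible; the constraints give a ≤ 12 and b ≤ 5, which with a, b ≥ 0 keep the feasible region inside a bounded box. A feasible, bounded LP attains a finite optimum at a vertex.

Evaluating z = -2a - 7b at each vertex:
  (3.6, 3.8): z = -33.8
  (4.5, 4.25): z = -38.75
  (4, 5): z = -43
  (3, 5): z = -41

Bounded optimum: z* = -43 at (4, 5).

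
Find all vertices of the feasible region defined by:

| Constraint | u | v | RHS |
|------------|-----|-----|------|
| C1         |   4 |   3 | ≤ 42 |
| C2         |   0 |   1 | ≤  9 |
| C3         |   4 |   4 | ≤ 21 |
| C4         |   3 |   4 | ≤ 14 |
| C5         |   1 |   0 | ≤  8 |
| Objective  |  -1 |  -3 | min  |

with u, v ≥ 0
Each vertex is the intersection of two constraint boundaries that also satisfies all remaining constraints:
  u = 0 and v = 0 → (0, 0)
  3u + 4v = 14 and v = 0 → (4.667, 0)
  3u + 4v = 14 and u = 0 → (0, 3.5)

Vertices: (0, 0), (4.667, 0), (0, 3.5)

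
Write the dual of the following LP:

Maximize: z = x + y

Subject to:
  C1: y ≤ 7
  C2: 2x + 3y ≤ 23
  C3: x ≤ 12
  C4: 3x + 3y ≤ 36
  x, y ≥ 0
Minimize: z = 7y1 + 23y2 + 12y3 + 36y4

Subject to:
  C1: -2y2 - y3 - 3y4 ≤ -1
  C2: -y1 - 3y2 - 3y4 ≤ -1
  y1, y2, y3, y4 ≥ 0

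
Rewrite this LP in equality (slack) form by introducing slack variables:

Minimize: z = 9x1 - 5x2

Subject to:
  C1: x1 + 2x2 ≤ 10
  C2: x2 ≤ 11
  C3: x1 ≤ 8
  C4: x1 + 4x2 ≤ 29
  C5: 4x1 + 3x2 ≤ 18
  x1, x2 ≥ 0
min z = 9x1 - 5x2

s.t.
  x1 + 2x2 + s1 = 10
  x2 + s2 = 11
  x1 + s3 = 8
  x1 + 4x2 + s4 = 29
  4x1 + 3x2 + s5 = 18
  x1, x2, s1, s2, s3, s4, s5 ≥ 0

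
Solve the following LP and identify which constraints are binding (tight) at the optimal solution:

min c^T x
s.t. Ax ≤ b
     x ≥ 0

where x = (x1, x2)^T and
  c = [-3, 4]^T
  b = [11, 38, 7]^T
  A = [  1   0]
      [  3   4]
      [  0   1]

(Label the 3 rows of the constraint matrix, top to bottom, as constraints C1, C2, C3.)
Optimal: x1 = 11, x2 = 0
Slack at optimum:
  C1: slack = 0 (binding)
  C2: slack = 5
  C3: slack = 7
  x1 ≥ 0: x1 = 11
  x2 ≥ 0: x2 = 0 (binding)
Binding constraints: C1, x2 ≥ 0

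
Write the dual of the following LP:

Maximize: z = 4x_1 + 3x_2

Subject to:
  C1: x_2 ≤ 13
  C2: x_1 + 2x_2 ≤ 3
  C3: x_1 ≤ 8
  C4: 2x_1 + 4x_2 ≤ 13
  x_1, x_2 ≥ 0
Minimize: z = 13y1 + 3y2 + 8y3 + 13y4

Subject to:
  C1: -y2 - y3 - 2y4 ≤ -4
  C2: -y1 - 2y2 - 4y4 ≤ -3
  y1, y2, y3, y4 ≥ 0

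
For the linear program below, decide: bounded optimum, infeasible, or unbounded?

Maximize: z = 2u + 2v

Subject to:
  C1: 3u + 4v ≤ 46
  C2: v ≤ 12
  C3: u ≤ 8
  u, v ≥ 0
The point (8, 5.5) satisfies every constraint, so the LP is feasible; the constraints give u ≤ 8 and v ≤ 12, which with u, v ≥ 0 keep the feasible region inside a bounded box. A feasible, bounded LP attains a finite optimum at a vertex.

Evaluating z = 2u + 2v at each vertex:
  (0, 0): z = 0
  (8, 0): z = 16
  (8, 5.5): z = 27
  (0, 11.5): z = 23

The LP has an optimal solution: (8, 5.5) with z = 27.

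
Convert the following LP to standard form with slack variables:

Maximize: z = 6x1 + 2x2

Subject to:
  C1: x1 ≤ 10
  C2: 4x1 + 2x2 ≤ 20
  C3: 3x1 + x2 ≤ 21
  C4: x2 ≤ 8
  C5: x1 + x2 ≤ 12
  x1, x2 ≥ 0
max z = 6x1 + 2x2

s.t.
  x1 + s1 = 10
  4x1 + 2x2 + s2 = 20
  3x1 + x2 + s3 = 21
  x2 + s4 = 8
  x1 + x2 + s5 = 12
  x1, x2, s1, s2, s3, s4, s5 ≥ 0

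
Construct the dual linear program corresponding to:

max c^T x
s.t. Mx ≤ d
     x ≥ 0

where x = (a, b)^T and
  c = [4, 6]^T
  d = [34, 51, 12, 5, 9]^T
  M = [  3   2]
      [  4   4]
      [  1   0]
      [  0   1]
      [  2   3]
Minimize: z = 34y1 + 51y2 + 12y3 + 5y4 + 9y5

Subject to:
  C1: -3y1 - 4y2 - y3 - 2y5 ≤ -4
  C2: -2y1 - 4y2 - y4 - 3y5 ≤ -6
  y1, y2, y3, y4, y5 ≥ 0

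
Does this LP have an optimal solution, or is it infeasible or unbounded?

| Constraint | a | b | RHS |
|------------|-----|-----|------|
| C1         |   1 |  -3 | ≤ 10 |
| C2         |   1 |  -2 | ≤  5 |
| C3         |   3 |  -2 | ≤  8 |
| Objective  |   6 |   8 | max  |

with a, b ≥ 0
Feasible point: (0, 0) satisfies every constraint, so the LP is feasible.
Direction d = (0, 1): for each constraint row a, a·d ≤ 0 —
  (1)(0) + (-3)(1) = -3 ≤ 0
  (1)(0) + (-2)(1) = -2 ≤ 0
  (3)(0) + (-2)(1) = -2 ≤ 0
and d ≥ 0, so (0, 0) + t·d stays feasible for every t ≥ 0. Along this ray z = 6a + 8b changes by 8 per unit t, so z → +∞.

The LP is unbounded; z can be made arbitrarily large.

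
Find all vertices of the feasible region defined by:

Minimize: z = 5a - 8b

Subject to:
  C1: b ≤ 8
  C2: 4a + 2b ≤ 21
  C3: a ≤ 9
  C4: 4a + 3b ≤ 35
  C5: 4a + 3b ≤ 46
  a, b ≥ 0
Each vertex is the intersection of two constraint boundaries that also satisfies all remaining constraints:
  a = 0 and b = 0 → (0, 0)
  4a + 2b = 21 and b = 0 → (5.25, 0)
  b = 8 and 4a + 2b = 21 → (1.25, 8)
  b = 8 and a = 0 → (0, 8)

Vertices: (0, 0), (5.25, 0), (1.25, 8), (0, 8)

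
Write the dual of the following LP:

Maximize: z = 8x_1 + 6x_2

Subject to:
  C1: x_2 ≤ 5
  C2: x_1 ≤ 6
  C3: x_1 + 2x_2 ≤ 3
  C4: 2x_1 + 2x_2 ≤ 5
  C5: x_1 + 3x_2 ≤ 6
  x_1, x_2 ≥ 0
Minimize: z = 5y1 + 6y2 + 3y3 + 5y4 + 6y5

Subject to:
  C1: -y2 - y3 - 2y4 - y5 ≤ -8
  C2: -y1 - 2y3 - 2y4 - 3y5 ≤ -6
  y1, y2, y3, y4, y5 ≥ 0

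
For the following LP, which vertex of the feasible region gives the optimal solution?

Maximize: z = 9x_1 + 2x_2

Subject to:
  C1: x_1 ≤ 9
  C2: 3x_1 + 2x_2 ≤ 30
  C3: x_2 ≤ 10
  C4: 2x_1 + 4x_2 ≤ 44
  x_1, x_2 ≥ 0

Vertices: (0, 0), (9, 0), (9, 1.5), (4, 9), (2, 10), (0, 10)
(9, 1.5) with z = 84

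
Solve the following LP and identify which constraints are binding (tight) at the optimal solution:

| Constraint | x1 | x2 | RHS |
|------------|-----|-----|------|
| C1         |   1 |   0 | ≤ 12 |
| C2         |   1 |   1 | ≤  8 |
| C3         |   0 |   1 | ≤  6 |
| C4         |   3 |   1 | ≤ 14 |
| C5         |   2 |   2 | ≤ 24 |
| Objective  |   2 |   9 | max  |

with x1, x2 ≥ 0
Optimal: x1 = 2, x2 = 6
Slack at optimum:
  C1: slack = 10
  C2: slack = 0 (binding)
  C3: slack = 0 (binding)
  C4: slack = 2
  C5: slack = 8
  x1 ≥ 0: x1 = 2
  x2 ≥ 0: x2 = 6
Binding constraints: C2, C3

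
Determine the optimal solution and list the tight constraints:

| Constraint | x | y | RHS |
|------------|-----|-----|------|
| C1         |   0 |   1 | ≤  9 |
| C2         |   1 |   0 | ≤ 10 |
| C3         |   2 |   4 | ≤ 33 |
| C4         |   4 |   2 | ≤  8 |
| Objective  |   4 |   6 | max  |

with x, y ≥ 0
Optimal: x = 0, y = 4
Slack at optimum:
  C1: slack = 5
  C2: slack = 10
  C3: slack = 17
  C4: slack = 0 (binding)
  x ≥ 0: x = 0 (binding)
  y ≥ 0: y = 4
Binding constraints: C4, x ≥ 0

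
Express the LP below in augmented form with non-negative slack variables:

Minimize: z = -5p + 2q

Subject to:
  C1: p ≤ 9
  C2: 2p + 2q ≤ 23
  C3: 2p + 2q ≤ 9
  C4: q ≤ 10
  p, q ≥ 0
min z = -5p + 2q

s.t.
  p + s1 = 9
  2p + 2q + s2 = 23
  2p + 2q + s3 = 9
  q + s4 = 10
  p, q, s1, s2, s3, s4 ≥ 0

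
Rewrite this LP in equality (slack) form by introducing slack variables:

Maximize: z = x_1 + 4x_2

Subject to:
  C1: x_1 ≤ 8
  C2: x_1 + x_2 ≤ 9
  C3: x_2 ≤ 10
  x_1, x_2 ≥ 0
max z = x_1 + 4x_2

s.t.
  x_1 + s1 = 8
  x_1 + x_2 + s2 = 9
  x_2 + s3 = 10
  x_1, x_2, s1, s2, s3 ≥ 0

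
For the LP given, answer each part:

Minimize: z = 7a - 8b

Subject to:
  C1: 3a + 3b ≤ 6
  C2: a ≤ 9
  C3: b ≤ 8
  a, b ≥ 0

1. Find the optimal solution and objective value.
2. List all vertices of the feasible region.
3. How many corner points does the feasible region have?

1. a = 0, b = 2, z = -16
2. (0, 0), (2, 0), (0, 2)
3. 3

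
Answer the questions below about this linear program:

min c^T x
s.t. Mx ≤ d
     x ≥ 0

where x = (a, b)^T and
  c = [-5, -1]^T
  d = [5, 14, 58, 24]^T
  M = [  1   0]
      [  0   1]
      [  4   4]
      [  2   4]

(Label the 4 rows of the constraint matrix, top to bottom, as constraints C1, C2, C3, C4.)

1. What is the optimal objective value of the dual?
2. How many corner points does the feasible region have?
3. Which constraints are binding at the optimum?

1. -28.5 (by strong duality, equal to the primal optimum)
2. 4
3. C1, C4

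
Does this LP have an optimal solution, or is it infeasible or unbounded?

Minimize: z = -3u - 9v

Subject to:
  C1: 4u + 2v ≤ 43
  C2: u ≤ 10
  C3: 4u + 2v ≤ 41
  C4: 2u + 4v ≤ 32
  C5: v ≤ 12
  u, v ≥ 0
The point (0, 8) satisfies every constraint, so the LP is feasible; the constraints give u ≤ 10 and v ≤ 12, which with u, v ≥ 0 keep the feasible region inside a bounded box. A feasible, bounded LP attains a finite optimum at a vertex.

Bounded optimum: z* = -72 at (0, 8).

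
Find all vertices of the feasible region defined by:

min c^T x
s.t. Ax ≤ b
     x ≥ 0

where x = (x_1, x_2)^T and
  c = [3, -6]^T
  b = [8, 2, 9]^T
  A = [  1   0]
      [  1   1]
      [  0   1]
Each vertex is the intersection of two constraint boundaries that also satisfies all remaining constraints:
  x_1 = 0 and x_2 = 0 → (0, 0)
  x_1 + x_2 = 2 and x_2 = 0 → (2, 0)
  x_1 + x_2 = 2 and x_1 = 0 → (0, 2)

Vertices: (0, 0), (2, 0), (0, 2)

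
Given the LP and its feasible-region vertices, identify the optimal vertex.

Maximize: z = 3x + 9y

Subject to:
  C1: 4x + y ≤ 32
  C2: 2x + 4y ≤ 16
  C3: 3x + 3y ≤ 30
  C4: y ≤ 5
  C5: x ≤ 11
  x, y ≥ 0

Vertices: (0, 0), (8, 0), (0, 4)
(0, 4) with z = 36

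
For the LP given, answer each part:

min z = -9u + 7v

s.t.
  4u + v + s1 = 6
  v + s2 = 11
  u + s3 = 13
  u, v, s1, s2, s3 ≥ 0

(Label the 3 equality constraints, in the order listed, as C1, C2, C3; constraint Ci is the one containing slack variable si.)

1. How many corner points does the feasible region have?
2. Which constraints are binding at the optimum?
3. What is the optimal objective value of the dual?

1. 3
2. C1, v ≥ 0
3. -13.5 (by strong duality, equal to the primal optimum)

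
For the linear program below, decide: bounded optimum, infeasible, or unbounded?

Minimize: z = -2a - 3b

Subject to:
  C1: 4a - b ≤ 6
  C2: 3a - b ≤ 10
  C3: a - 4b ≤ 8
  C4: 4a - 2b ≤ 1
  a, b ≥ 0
Feasible point: (0, 0) satisfies every constraint, so the LP is feasible.
Direction d = (0, 1): for each constraint row a, a·d ≤ 0 —
  (4)(0) + (-1)(1) = -1 ≤ 0
  (3)(0) + (-1)(1) = -1 ≤ 0
  (1)(0) + (-4)(1) = -4 ≤ 0
  (4)(0) + (-2)(1) = -2 ≤ 0
and d ≥ 0, so (0, 0) + t·d stays feasible for every t ≥ 0. Along this ray z = -2a - 3b changes by -3 per unit t, so z → −∞.

Unbounded — the objective can decrease without bound over the feasible region.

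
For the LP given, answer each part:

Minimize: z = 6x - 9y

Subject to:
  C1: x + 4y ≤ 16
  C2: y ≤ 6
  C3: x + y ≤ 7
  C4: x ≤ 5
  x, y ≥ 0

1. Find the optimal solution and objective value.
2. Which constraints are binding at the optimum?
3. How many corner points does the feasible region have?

1. x = 0, y = 4, z = -36
2. C1, x ≥ 0
3. 5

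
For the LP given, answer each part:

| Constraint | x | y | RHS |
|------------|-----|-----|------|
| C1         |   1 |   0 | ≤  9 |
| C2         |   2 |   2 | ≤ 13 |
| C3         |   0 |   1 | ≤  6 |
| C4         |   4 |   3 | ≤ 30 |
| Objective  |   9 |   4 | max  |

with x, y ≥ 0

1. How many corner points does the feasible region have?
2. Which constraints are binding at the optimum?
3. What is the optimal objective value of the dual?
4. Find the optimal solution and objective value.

1. 4
2. C2, y ≥ 0
3. 58.5 (by strong duality, equal to the primal optimum)
4. x = 6.5, y = 0, z = 58.5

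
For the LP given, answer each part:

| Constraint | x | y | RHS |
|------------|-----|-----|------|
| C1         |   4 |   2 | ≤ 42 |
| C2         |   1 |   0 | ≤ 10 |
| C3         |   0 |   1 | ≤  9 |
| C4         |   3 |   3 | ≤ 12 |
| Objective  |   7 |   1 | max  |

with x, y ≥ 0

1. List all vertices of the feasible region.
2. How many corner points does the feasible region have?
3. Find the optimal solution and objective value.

1. (0, 0), (4, 0), (0, 4)
2. 3
3. x = 4, y = 0, z = 28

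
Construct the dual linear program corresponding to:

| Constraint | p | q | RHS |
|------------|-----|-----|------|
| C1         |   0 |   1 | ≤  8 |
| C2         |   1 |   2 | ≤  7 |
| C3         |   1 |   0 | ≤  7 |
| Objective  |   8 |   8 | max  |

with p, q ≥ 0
Minimize: z = 8y1 + 7y2 + 7y3

Subject to:
  C1: -y2 - y3 ≤ -8
  C2: -y1 - 2y2 ≤ -8
  y1, y2, y3 ≥ 0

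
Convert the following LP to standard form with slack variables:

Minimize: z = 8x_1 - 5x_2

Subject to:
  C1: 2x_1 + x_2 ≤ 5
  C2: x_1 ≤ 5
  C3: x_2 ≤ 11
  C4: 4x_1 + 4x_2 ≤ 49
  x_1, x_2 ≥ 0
min z = 8x_1 - 5x_2

s.t.
  2x_1 + x_2 + s1 = 5
  x_1 + s2 = 5
  x_2 + s3 = 11
  4x_1 + 4x_2 + s4 = 49
  x_1, x_2, s1, s2, s3, s4 ≥ 0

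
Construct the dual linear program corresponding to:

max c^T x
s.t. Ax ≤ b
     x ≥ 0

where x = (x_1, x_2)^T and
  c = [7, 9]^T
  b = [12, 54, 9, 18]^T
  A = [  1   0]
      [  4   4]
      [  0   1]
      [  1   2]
Minimize: z = 12y1 + 54y2 + 9y3 + 18y4

Subject to:
  C1: -y1 - 4y2 - y4 ≤ -7
  C2: -4y2 - y3 - 2y4 ≤ -9
  y1, y2, y3, y4 ≥ 0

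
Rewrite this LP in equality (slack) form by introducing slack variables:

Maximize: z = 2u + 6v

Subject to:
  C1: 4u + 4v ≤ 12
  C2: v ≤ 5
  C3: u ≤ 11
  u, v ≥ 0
max z = 2u + 6v

s.t.
  4u + 4v + s1 = 12
  v + s2 = 5
  u + s3 = 11
  u, v, s1, s2, s3 ≥ 0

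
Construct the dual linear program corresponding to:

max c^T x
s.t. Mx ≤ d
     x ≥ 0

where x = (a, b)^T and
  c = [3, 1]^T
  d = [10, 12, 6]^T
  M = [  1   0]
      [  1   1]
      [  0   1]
Minimize: z = 10y1 + 12y2 + 6y3

Subject to:
  C1: -y1 - y2 ≤ -3
  C2: -y2 - y3 ≤ -1
  y1, y2, y3 ≥ 0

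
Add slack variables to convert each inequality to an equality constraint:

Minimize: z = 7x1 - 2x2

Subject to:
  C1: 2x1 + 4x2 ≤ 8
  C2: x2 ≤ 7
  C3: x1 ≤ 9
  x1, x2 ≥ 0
min z = 7x1 - 2x2

s.t.
  2x1 + 4x2 + s1 = 8
  x2 + s2 = 7
  x1 + s3 = 9
  x1, x2, s1, s2, s3 ≥ 0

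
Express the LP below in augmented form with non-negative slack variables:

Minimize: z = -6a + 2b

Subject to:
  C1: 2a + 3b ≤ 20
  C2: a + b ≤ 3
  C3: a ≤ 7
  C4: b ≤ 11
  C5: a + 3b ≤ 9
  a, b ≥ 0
min z = -6a + 2b

s.t.
  2a + 3b + s1 = 20
  a + b + s2 = 3
  a + s3 = 7
  b + s4 = 11
  a + 3b + s5 = 9
  a, b, s1, s2, s3, s4, s5 ≥ 0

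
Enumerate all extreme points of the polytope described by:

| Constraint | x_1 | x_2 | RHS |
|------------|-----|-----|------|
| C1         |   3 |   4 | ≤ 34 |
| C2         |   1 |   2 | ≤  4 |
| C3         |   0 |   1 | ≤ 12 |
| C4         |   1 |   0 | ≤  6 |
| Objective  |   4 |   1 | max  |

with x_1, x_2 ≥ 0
Each vertex is the intersection of two constraint boundaries that also satisfies all remaining constraints:
  x_1 = 0 and x_2 = 0 → (0, 0)
  x_1 + 2x_2 = 4 and x_2 = 0 → (4, 0)
  x_1 + 2x_2 = 4 and x_1 = 0 → (0, 2)

Vertices: (0, 0), (4, 0), (0, 2)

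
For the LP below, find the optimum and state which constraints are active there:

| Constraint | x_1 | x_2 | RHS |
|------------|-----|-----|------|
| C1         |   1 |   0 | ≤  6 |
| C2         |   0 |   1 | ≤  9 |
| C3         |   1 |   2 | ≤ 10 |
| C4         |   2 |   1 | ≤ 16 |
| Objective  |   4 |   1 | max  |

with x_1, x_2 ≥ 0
Optimal: x_1 = 6, x_2 = 2
Slack at optimum:
  C1: slack = 0 (binding)
  C2: slack = 7
  C3: slack = 0 (binding)
  C4: slack = 2
  x_1 ≥ 0: x_1 = 6
  x_2 ≥ 0: x_2 = 2
Binding constraints: C1, C3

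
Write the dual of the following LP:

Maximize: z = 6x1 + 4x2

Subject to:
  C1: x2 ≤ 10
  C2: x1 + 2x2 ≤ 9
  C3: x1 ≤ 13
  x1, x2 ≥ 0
Minimize: z = 10y1 + 9y2 + 13y3

Subject to:
  C1: -y2 - y3 ≤ -6
  C2: -y1 - 2y2 ≤ -4
  y1, y2, y3 ≥ 0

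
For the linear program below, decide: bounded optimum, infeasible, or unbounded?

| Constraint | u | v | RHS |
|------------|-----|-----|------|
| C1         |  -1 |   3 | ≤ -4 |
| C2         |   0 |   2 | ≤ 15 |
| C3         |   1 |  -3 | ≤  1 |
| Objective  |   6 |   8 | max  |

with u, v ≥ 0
C3 requires u - 3v ≤ 1, while C1 (-u + 3v ≤ -4) is equivalent to u - 3v ≥ 4. Together they would need 4 ≤ u - 3v ≤ 1, which is impossible since 4 > 1. No point satisfies all constraints.

Infeasible: no point satisfies all constraints simultaneously.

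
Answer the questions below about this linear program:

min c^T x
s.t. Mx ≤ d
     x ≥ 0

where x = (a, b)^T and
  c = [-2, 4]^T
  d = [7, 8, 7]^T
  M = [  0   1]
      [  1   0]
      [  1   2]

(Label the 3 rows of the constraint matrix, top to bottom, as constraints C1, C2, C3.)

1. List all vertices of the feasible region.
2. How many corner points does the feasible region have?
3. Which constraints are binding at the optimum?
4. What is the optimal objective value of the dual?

1. (0, 0), (7, 0), (0, 3.5)
2. 3
3. C3, b ≥ 0
4. -14 (by strong duality, equal to the primal optimum)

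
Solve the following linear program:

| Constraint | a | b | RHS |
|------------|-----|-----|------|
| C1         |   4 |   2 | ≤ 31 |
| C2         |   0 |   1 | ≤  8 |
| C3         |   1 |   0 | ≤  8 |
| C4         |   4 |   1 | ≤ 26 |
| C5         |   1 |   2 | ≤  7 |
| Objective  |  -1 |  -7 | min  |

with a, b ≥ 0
a = 0, b = 3.5, z = -24.5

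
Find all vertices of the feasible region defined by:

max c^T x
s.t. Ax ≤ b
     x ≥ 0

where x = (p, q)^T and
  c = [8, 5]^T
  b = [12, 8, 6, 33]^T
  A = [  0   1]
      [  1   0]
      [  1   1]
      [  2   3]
Each vertex is the intersection of two constraint boundaries that also satisfies all remaining constraints:
  p = 0 and q = 0 → (0, 0)
  p + q = 6 and q = 0 → (6, 0)
  p + q = 6 and p = 0 → (0, 6)

Vertices: (0, 0), (6, 0), (0, 6)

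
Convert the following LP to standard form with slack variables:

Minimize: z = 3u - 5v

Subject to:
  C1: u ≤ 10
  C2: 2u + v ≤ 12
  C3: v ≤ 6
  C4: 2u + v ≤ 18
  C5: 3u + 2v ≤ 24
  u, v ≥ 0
min z = 3u - 5v

s.t.
  u + s1 = 10
  2u + v + s2 = 12
  v + s3 = 6
  2u + v + s4 = 18
  3u + 2v + s5 = 24
  u, v, s1, s2, s3, s4, s5 ≥ 0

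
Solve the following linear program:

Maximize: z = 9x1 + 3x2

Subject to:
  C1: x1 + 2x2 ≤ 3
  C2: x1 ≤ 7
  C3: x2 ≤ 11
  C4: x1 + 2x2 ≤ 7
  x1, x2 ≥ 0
x1 = 3, x2 = 0, z = 27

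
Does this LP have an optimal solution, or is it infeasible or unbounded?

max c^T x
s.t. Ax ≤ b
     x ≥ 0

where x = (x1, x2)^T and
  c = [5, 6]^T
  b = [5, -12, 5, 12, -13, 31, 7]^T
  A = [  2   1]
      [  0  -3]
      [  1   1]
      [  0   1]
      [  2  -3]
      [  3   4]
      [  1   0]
The point (0, 5) satisfies every constraint, so the LP is feasible; the constraints give x1 ≤ 7 and x2 ≤ 12, which with x1, x2 ≥ 0 keep the feasible region inside a bounded box. A feasible, bounded LP attains a finite optimum at a vertex.

Bounded optimum: z* = 30 at (0, 5).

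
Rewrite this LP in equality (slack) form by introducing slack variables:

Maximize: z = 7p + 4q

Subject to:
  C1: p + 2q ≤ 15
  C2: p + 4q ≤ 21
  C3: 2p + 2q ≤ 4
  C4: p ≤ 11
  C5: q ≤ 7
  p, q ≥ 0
max z = 7p + 4q

s.t.
  p + 2q + s1 = 15
  p + 4q + s2 = 21
  2p + 2q + s3 = 4
  p + s4 = 11
  q + s5 = 7
  p, q, s1, s2, s3, s4, s5 ≥ 0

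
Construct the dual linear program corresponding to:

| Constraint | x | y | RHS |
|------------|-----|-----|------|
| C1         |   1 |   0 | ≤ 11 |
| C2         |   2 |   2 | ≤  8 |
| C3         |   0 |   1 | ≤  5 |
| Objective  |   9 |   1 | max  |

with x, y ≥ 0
Minimize: z = 11y1 + 8y2 + 5y3

Subject to:
  C1: -y1 - 2y2 ≤ -9
  C2: -2y2 - y3 ≤ -1
  y1, y2, y3 ≥ 0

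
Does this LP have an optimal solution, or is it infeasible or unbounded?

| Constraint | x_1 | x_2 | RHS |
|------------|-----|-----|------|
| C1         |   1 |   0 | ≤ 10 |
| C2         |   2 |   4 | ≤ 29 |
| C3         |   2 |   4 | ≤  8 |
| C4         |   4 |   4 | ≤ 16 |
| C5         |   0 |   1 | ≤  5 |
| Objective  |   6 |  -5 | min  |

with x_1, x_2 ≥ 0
The point (0, 2) satisfies every constraint, so the LP is feasible; the constraints give x_1 ≤ 10 and x_2 ≤ 5, which with x_1, x_2 ≥ 0 keep the feasible region inside a bounded box. A feasible, bounded LP attains a finite optimum at a vertex.

Evaluating z = 6x_1 - 5x_2 at each vertex:
  (0, 0): z = 0
  (4, 0): z = 24
  (0, 2): z = -10

The LP has an optimal solution: (0, 2) with z = -10.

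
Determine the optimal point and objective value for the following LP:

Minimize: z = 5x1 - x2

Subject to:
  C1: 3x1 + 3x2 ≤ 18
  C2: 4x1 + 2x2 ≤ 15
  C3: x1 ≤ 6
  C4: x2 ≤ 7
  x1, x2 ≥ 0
Each vertex is the intersection of two constraint boundaries that also satisfies all remaining constraints:
  x1 = 0 and x2 = 0 → (0, 0)
  4x1 + 2x2 = 15 and x2 = 0 → (3.75, 0)
  3x1 + 3x2 = 18 and 4x1 + 2x2 = 15 → (1.5, 4.5)
  3x1 + 3x2 = 18 and x1 = 0 → (0, 6)

Evaluating z = 5x1 - x2 at each vertex:
  (0, 0): z = 0
  (3.75, 0): z = 18.75
  (1.5, 4.5): z = 3
  (0, 6): z = -6

The minimum is at (0, 6) with z = -6.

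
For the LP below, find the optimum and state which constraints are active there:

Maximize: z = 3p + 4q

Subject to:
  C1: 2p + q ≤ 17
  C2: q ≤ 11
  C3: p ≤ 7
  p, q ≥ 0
Optimal: p = 3, q = 11
Binding: C1, C2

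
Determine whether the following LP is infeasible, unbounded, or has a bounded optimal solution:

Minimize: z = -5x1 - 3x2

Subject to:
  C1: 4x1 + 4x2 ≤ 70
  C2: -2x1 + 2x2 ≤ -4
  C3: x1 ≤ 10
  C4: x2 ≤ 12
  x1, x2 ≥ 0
The point (10, 7.5) satisfies every constraint, so the LP is feasible; the constraints give x1 ≤ 10 and x2 ≤ 12, which with x1, x2 ≥ 0 keep the feasible region inside a bounded box. A feasible, bounded LP attains a finite optimum at a vertex.

Evaluating z = -5x1 - 3x2 at each vertex:
  (2, 0): z = -10
  (10, 0): z = -50
  (10, 7.5): z = -72.5
  (9.75, 7.75): z = -72

The LP has an optimal solution: (10, 7.5) with z = -72.5.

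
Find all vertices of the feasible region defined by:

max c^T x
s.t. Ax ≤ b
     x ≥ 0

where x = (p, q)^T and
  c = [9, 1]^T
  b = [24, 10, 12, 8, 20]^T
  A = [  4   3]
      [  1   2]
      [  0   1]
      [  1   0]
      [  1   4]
Each vertex is the intersection of two constraint boundaries that also satisfies all remaining constraints:
  p = 0 and q = 0 → (0, 0)
  4p + 3q = 24 and q = 0 → (6, 0)
  4p + 3q = 24 and p + 2q = 10 → (3.6, 3.2)
  p + 2q = 10 and p + 4q = 20 → (0, 5)

Vertices: (0, 0), (6, 0), (3.6, 3.2), (0, 5)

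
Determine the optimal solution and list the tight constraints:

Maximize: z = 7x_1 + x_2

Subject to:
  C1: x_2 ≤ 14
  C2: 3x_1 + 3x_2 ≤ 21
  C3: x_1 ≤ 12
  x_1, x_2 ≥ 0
Optimal: x_1 = 7, x_2 = 0
Slack at optimum:
  C1: slack = 14
  C2: slack = 0 (binding)
  C3: slack = 5
  x_1 ≥ 0: x_1 = 7
  x_2 ≥ 0: x_2 = 0 (binding)
Binding constraints: C2, x_2 ≥ 0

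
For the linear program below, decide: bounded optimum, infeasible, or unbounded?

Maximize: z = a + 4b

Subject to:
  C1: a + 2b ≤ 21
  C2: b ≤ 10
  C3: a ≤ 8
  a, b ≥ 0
The point (1, 10) satisfies every constraint, so the LP is feasible; the constraints give a ≤ 8 and b ≤ 10, which with a, b ≥ 0 keep the feasible region inside a bounded box. A feasible, bounded LP attains a finite optimum at a vertex.

Evaluating z = a + 4b at each vertex:
  (0, 0): z = 0
  (8, 0): z = 8
  (8, 6.5): z = 34
  (1, 10): z = 41
  (0, 10): z = 40

Bounded optimum: z* = 41 at (1, 10).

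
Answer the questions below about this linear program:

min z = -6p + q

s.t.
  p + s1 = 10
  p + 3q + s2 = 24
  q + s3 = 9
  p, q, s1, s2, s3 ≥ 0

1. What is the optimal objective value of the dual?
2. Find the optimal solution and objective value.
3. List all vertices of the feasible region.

1. -60 (by strong duality, equal to the primal optimum)
2. p = 10, q = 0, z = -60
3. (0, 0), (10, 0), (10, 4.667), (0, 8)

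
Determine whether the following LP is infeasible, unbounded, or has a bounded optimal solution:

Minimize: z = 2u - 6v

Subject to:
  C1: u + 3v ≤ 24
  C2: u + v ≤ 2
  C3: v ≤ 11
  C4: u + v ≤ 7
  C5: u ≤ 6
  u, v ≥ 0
The point (0, 2) satisfies every constraint, so the LP is feasible; the constraints give u ≤ 6 and v ≤ 11, which with u, v ≥ 0 keep the feasible region inside a bounded box. A feasible, bounded LP attains a finite optimum at a vertex.

Evaluating z = 2u - 6v at each vertex:
  (0, 0): z = 0
  (2, 0): z = 4
  (0, 2): z = -12

The LP has an optimal solution: (0, 2) with z = -12.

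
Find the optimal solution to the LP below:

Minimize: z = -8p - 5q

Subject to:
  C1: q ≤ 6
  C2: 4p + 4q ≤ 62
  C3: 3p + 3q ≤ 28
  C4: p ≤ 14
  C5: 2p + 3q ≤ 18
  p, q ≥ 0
p = 9, q = 0, z = -72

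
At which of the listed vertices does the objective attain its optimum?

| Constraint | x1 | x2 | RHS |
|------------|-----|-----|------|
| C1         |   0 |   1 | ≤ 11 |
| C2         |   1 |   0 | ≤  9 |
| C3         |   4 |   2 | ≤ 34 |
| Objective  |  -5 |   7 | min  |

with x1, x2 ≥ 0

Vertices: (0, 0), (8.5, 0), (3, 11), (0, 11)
(8.5, 0) with z = -42.5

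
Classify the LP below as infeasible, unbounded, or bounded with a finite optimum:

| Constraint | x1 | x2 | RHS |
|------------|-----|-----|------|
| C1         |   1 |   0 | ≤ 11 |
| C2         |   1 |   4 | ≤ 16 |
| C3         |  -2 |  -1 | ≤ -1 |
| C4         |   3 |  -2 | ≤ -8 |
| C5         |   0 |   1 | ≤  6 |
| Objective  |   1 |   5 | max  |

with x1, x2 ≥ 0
The point (0, 4) satisfies every constraint, so the LP is feasible; the constraints give x1 ≤ 11 and x2 ≤ 6, which with x1, x2 ≥ 0 keep the feasible region inside a bounded box. A feasible, bounded LP attains a finite optimum at a vertex.

Evaluating z = x1 + 5x2 at each vertex:
  (0, 4): z = 20

Feasible with finite optimum z* = 20 at (0, 4).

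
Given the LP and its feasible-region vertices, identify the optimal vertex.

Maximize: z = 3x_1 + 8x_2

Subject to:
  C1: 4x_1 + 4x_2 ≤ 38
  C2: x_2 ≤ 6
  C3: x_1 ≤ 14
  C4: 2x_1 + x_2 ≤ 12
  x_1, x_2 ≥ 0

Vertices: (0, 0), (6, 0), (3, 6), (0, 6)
Evaluating z = 3x_1 + 8x_2 at each vertex:
  (0, 0): z = 0
  (6, 0): z = 18
  (3, 6): z = 57
  (0, 6): z = 48

The largest value is z = 57, attained at (3, 6).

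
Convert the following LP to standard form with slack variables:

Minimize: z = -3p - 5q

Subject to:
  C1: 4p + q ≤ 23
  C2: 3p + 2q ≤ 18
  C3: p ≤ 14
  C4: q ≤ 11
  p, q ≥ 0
min z = -3p - 5q

s.t.
  4p + q + s1 = 23
  3p + 2q + s2 = 18
  p + s3 = 14
  q + s4 = 11
  p, q, s1, s2, s3, s4 ≥ 0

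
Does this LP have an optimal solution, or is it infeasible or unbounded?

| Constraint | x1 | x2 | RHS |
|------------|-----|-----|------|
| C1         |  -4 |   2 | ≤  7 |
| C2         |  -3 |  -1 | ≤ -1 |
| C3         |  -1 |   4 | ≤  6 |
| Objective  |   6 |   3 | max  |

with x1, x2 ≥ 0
Feasible point: (0, 1) satisfies every constraint, so the LP is feasible.
Direction d = (1, 0): for each constraint row a, a·d ≤ 0 —
  (-4)(1) + (2)(0) = -4 ≤ 0
  (-3)(1) + (-1)(0) = -3 ≤ 0
  (-1)(1) + (4)(0) = -1 ≤ 0
and d ≥ 0, so (0, 1) + t·d stays feasible for every t ≥ 0. Along this ray z = 6x1 + 3x2 changes by 6 per unit t, so z → +∞.

The LP is unbounded; z can be made arbitrarily large.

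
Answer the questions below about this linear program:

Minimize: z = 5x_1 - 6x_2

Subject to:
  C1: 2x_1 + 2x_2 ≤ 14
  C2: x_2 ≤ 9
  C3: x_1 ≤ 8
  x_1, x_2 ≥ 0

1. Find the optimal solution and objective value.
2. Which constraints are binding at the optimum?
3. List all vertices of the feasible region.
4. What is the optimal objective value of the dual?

1. x_1 = 0, x_2 = 7, z = -42
2. C1, x_1 ≥ 0
3. (0, 0), (7, 0), (0, 7)
4. -42 (by strong duality, equal to the primal optimum)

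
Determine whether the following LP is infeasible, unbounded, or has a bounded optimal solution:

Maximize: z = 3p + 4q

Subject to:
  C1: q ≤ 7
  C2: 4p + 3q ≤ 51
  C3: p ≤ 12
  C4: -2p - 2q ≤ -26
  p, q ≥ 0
The point (7.5, 7) satisfies every constraint, so the LP is feasible; the constraints give p ≤ 12 and q ≤ 7, which with p, q ≥ 0 keep the feasible region inside a bounded box. A feasible, bounded LP attains a finite optimum at a vertex.

Evaluating z = 3p + 4q at each vertex:
  (12, 1): z = 40
  (7.5, 7): z = 50.5
  (6, 7): z = 46

The LP has an optimal solution: (7.5, 7) with z = 50.5.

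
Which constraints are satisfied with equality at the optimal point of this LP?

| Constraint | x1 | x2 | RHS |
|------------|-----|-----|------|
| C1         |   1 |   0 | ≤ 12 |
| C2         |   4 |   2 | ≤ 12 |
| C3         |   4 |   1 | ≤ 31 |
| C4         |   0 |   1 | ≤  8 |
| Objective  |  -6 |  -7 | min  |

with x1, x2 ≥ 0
Optimal: x1 = 0, x2 = 6
Binding: C2, x1 ≥ 0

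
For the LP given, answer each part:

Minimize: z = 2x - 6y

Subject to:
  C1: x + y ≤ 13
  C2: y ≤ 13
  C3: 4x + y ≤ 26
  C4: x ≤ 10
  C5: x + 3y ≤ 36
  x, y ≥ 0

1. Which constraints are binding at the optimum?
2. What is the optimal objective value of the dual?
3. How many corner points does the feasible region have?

1. C5, x ≥ 0
2. -72 (by strong duality, equal to the primal optimum)
3. 5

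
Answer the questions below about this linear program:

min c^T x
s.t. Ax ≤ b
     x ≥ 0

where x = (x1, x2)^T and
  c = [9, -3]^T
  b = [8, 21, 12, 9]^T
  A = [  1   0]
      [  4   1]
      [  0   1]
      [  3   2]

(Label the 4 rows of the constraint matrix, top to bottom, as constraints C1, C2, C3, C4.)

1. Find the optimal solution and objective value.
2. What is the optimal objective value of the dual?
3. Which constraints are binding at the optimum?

1. x1 = 0, x2 = 4.5, z = -13.5
2. -13.5 (by strong duality, equal to the primal optimum)
3. C4, x1 ≥ 0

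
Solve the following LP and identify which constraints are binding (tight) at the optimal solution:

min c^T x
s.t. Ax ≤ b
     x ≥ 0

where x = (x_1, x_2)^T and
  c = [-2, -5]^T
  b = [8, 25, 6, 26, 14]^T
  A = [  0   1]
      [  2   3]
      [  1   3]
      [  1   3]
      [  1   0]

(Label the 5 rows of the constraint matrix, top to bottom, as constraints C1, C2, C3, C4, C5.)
Optimal: x_1 = 6, x_2 = 0
Slack at optimum:
  C1: slack = 8
  C2: slack = 13
  C3: slack = 0 (binding)
  C4: slack = 20
  C5: slack = 8
  x_1 ≥ 0: x_1 = 6
  x_2 ≥ 0: x_2 = 0 (binding)
Binding constraints: C3, x_2 ≥ 0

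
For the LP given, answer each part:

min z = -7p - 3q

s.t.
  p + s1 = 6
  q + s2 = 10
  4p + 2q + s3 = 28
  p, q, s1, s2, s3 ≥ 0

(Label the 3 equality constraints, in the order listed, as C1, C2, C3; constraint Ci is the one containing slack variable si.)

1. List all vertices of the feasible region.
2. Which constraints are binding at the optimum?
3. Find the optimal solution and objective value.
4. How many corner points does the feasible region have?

1. (0, 0), (6, 0), (6, 2), (2, 10), (0, 10)
2. C1, C3
3. p = 6, q = 2, z = -48
4. 5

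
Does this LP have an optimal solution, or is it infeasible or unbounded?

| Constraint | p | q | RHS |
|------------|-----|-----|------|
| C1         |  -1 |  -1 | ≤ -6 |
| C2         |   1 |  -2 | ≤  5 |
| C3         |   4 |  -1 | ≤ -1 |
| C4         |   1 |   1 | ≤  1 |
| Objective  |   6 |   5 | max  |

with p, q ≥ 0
C4 requires p + q ≤ 1, while C1 (-p - q ≤ -6) is equivalent to p + q ≥ 6. Together they would need 6 ≤ p + q ≤ 1, which is impossible since 6 > 1. No point satisfies all constraints.

The feasible region is empty; the LP is infeasible.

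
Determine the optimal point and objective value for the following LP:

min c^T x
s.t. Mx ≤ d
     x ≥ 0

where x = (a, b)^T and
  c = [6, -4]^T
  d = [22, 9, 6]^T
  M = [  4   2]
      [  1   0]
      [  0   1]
a = 0, b = 6, z = -24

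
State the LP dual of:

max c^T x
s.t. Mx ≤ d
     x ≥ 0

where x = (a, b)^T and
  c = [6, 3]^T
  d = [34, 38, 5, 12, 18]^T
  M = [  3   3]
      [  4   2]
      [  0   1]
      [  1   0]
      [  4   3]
Minimize: z = 34y1 + 38y2 + 5y3 + 12y4 + 18y5

Subject to:
  C1: -3y1 - 4y2 - y4 - 4y5 ≤ -6
  C2: -3y1 - 2y2 - y3 - 3y5 ≤ -3
  y1, y2, y3, y4, y5 ≥ 0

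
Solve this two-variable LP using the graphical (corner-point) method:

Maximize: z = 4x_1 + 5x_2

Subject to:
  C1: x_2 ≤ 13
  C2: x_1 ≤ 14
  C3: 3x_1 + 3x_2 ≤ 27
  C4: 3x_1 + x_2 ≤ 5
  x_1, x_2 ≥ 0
Each vertex is the intersection of two constraint boundaries that also satisfies all remaining constraints:
  x_1 = 0 and x_2 = 0 → (0, 0)
  3x_1 + x_2 = 5 and x_2 = 0 → (1.667, 0)
  3x_1 + x_2 = 5 and x_1 = 0 → (0, 5)

Evaluating z = 4x_1 + 5x_2 at each vertex:
  (0, 0): z = 0
  (1.667, 0): z = 6.667
  (0, 5): z = 25

The maximum is at (0, 5) with z = 25.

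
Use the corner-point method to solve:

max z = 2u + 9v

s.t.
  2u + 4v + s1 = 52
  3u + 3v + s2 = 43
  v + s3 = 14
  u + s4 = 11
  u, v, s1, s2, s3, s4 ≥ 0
u = 0, v = 13, z = 117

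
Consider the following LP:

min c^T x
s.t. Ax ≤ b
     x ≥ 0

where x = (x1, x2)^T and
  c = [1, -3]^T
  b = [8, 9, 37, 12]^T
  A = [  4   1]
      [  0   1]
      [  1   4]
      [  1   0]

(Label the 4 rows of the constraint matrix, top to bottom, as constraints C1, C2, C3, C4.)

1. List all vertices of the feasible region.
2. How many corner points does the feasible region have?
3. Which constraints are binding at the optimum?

1. (0, 0), (2, 0), (0, 8)
2. 3
3. C1, x1 ≥ 0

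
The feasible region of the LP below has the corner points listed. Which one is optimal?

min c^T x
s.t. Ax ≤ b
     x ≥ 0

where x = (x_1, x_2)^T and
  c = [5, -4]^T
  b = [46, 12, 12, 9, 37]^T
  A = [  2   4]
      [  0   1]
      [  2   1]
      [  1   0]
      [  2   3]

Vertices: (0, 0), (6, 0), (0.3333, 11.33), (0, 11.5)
(0, 11.5) with z = -46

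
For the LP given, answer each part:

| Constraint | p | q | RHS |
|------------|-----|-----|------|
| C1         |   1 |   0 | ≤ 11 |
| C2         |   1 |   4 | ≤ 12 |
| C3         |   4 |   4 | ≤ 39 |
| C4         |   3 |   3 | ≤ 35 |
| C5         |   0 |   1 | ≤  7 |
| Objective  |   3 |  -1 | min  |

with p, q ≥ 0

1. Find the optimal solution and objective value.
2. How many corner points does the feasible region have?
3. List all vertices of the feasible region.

1. p = 0, q = 3, z = -3
2. 4
3. (0, 0), (9.75, 0), (9, 0.75), (0, 3)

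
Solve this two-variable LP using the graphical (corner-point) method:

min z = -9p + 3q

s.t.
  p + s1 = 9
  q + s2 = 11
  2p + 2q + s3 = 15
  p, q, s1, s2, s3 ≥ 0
p = 7.5, q = 0, z = -67.5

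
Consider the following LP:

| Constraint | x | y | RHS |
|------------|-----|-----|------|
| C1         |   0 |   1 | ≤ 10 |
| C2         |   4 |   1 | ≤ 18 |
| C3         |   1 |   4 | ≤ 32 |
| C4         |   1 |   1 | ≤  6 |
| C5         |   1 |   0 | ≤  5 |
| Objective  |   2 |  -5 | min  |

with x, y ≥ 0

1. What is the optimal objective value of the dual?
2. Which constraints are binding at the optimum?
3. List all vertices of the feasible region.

1. -30 (by strong duality, equal to the primal optimum)
2. C4, x ≥ 0
3. (0, 0), (4.5, 0), (4, 2), (0, 6)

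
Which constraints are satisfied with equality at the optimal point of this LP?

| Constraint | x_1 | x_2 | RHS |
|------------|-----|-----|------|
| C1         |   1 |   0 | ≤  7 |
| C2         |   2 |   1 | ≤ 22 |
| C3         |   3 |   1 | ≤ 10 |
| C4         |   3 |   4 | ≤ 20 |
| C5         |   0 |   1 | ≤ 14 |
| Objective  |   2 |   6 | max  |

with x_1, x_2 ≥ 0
Optimal: x_1 = 0, x_2 = 5
Binding: C4, x_1 ≥ 0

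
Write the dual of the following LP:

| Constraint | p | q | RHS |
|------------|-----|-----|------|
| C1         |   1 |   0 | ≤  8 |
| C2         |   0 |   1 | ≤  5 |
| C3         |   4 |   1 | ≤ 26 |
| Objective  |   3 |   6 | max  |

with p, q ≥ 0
Minimize: z = 8y1 + 5y2 + 26y3

Subject to:
  C1: -y1 - 4y3 ≤ -3
  C2: -y2 - y3 ≤ -6
  y1, y2, y3 ≥ 0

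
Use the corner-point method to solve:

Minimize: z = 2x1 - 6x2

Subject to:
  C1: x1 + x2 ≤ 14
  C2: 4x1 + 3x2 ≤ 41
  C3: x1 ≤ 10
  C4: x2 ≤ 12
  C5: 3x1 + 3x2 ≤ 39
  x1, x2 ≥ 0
Each vertex is the intersection of two constraint boundaries that also satisfies all remaining constraints:
  x1 = 0 and x2 = 0 → (0, 0)
  x1 = 10 and x2 = 0 → (10, 0)
  4x1 + 3x2 = 41 and x1 = 10 → (10, 0.3333)
  4x1 + 3x2 = 41 and 3x1 + 3x2 = 39 → (2, 11)
  x2 = 12 and 3x1 + 3x2 = 39 → (1, 12)
  x2 = 12 and x1 = 0 → (0, 12)

Evaluating z = 2x1 - 6x2 at each vertex:
  (0, 0): z = 0
  (10, 0): z = 20
  (10, 0.3333): z = 18
  (2, 11): z = -62
  (1, 12): z = -70
  (0, 12): z = -72

The minimum is at (0, 12) with z = -72.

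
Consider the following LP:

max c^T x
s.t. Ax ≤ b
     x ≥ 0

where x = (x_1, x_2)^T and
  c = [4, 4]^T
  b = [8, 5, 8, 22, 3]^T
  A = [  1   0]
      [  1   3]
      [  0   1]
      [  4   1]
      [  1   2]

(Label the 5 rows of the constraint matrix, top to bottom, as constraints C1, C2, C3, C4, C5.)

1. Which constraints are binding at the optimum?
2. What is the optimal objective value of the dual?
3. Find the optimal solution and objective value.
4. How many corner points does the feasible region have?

1. C5, x_2 ≥ 0
2. 12 (by strong duality, equal to the primal optimum)
3. x_1 = 3, x_2 = 0, z = 12
4. 3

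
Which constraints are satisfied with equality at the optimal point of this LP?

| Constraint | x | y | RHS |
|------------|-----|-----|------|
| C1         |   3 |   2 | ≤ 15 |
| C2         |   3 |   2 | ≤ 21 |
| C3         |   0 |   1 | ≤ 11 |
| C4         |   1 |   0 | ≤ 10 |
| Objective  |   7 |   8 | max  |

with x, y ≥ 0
Optimal: x = 0, y = 7.5
Slack at optimum:
  C1: slack = 0 (binding)
  C2: slack = 6
  C3: slack = 3.5
  C4: slack = 10
  x ≥ 0: x = 0 (binding)
  y ≥ 0: y = 7.5
Binding constraints: C1, x ≥ 0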